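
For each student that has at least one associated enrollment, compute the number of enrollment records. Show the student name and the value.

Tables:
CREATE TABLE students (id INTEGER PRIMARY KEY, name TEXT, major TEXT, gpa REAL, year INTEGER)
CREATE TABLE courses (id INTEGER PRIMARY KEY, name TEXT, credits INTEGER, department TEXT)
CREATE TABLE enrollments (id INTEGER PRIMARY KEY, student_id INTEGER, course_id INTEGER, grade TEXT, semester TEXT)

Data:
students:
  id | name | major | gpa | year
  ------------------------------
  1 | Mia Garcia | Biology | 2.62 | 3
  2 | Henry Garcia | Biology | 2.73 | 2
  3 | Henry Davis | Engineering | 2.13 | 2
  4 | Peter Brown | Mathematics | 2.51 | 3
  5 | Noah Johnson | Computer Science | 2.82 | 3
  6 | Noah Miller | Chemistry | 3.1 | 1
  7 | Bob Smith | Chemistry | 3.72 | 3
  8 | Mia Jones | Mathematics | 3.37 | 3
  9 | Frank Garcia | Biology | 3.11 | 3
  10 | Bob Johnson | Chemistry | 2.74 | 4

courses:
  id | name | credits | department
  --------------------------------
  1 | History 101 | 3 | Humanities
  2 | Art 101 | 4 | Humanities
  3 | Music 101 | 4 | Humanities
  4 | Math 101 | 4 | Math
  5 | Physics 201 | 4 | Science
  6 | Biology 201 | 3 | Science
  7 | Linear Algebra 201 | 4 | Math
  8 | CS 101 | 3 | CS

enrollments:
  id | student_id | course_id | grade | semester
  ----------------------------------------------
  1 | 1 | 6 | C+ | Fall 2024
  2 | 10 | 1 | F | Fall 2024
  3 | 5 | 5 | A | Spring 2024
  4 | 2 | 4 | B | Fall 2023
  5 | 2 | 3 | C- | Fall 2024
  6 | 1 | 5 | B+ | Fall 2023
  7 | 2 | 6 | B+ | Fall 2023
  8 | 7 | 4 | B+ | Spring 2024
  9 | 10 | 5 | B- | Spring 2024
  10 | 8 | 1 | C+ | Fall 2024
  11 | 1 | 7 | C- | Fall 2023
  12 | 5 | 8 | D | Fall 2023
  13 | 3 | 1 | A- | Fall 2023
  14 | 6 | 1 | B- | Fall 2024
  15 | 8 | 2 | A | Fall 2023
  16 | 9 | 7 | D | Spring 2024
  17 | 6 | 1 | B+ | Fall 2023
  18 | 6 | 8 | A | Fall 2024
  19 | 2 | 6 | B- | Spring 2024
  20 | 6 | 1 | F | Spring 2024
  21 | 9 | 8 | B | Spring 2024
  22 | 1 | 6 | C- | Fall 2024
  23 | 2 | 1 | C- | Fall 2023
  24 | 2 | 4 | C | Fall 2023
SELECT p.name, COUNT(*) AS n FROM enrollments c JOIN students p ON c.student_id = p.id GROUP BY p.id, p.name

Execution result:
name | n
Mia Garcia | 4
Henry Garcia | 6
Henry Davis | 1
Noah Johnson | 2
Noah Miller | 4
Bob Smith | 1
Mia Jones | 2
Frank Garcia | 2
Bob Johnson | 2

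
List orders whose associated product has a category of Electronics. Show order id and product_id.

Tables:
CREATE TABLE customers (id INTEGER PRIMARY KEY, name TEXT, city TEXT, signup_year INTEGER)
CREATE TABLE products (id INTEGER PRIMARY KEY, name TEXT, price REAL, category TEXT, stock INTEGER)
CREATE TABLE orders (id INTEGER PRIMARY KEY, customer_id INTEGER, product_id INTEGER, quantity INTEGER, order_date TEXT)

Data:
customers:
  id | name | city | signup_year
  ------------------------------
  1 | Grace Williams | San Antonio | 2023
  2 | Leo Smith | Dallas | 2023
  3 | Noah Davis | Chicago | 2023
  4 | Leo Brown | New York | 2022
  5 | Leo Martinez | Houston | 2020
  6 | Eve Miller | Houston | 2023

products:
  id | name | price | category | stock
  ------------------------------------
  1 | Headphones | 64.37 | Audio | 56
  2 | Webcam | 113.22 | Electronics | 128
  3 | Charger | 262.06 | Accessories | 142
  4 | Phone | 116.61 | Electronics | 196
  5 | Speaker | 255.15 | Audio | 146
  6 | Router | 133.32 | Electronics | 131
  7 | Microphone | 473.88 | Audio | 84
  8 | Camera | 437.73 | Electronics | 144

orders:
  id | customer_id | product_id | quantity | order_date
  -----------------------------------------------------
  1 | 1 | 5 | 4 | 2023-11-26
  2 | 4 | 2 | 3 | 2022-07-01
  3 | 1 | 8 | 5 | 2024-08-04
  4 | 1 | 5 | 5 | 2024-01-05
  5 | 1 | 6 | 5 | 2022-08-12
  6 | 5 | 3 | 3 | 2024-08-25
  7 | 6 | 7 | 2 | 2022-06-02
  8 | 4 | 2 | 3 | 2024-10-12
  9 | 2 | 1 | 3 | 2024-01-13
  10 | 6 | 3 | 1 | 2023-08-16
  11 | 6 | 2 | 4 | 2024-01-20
SELECT id, product_id FROM orders WHERE product_id IN (SELECT id FROM products WHERE category = 'Electronics')

Execution result:
id | product_id
2 | 2
3 | 8
5 | 6
8 | 2
11 | 2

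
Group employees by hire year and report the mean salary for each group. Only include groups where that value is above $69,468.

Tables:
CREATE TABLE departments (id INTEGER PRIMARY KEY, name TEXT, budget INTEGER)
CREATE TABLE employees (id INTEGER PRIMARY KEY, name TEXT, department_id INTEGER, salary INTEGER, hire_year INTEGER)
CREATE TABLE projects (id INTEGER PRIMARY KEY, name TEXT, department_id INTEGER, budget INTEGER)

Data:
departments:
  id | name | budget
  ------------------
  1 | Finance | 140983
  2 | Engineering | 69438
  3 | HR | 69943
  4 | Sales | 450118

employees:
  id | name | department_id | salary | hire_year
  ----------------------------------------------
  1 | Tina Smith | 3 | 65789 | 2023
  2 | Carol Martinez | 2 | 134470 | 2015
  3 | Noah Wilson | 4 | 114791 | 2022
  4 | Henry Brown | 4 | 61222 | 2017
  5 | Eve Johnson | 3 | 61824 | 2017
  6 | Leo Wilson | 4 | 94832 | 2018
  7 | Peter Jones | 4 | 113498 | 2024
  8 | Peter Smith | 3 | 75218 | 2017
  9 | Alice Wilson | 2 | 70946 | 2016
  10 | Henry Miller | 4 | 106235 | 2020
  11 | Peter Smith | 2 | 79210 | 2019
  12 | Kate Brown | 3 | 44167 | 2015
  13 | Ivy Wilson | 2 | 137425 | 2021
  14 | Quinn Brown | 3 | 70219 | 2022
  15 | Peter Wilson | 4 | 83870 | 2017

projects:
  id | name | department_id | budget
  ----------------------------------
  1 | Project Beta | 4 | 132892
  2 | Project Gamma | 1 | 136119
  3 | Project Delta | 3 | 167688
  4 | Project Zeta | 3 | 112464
SELECT hire_year, AVG(salary) AS avg_salary FROM employees GROUP BY hire_year HAVING AVG(salary) > 69468

Execution result:
hire_year | avg_salary
2015 | 89318.50
2016 | 70946.00
2017 | 70533.50
2018 | 94832.00
2019 | 79210.00
2020 | 106235.00
2021 | 137425.00
2022 | 92505.00
2024 | 113498.00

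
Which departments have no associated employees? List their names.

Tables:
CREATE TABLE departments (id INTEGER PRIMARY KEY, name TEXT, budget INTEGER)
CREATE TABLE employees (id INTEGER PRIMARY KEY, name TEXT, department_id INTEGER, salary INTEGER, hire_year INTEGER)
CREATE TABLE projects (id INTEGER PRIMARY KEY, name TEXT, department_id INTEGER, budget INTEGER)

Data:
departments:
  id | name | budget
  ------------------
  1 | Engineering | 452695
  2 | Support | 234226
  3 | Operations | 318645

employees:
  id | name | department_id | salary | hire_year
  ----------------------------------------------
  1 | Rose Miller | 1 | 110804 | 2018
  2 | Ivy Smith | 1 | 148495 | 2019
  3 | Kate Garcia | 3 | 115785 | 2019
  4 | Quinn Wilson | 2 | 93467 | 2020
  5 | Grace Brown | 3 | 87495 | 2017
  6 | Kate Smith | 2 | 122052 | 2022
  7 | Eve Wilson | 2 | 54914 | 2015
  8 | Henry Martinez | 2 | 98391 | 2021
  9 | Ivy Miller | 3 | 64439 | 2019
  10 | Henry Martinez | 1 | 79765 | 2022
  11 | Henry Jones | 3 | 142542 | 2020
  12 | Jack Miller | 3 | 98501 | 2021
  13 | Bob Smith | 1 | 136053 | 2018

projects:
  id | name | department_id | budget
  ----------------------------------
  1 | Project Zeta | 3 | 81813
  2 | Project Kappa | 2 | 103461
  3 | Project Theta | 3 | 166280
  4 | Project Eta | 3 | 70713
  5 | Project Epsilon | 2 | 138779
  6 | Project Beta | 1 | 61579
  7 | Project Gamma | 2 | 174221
SELECT p.name FROM departments p LEFT JOIN employees c ON c.department_id = p.id WHERE c.id IS NULL

Execution result:
(no rows)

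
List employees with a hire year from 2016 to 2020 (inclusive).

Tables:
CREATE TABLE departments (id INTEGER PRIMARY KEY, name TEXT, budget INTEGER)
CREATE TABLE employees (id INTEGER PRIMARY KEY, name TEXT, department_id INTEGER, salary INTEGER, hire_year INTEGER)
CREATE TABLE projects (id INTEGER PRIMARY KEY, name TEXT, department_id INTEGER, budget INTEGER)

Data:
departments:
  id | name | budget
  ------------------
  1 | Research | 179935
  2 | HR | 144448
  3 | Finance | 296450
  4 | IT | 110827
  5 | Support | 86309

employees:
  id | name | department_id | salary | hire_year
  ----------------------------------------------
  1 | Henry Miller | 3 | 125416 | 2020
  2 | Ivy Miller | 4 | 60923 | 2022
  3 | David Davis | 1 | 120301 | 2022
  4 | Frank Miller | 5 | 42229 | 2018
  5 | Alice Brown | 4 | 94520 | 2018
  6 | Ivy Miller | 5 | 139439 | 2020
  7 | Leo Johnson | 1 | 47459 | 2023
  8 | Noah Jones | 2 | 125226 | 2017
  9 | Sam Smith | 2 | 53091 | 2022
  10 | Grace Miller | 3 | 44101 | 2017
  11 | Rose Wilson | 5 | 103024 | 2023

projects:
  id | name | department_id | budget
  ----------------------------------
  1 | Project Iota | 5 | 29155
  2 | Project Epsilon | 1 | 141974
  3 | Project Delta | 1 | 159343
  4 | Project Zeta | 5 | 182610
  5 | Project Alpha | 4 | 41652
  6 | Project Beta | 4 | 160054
SELECT name, hire_year FROM employees WHERE hire_year BETWEEN 2016 AND 2020

Execution result:
name | hire_year
Henry Miller | 2020
Frank Miller | 2018
Alice Brown | 2018
Ivy Miller | 2020
Noah Jones | 2017
Grace Miller | 2017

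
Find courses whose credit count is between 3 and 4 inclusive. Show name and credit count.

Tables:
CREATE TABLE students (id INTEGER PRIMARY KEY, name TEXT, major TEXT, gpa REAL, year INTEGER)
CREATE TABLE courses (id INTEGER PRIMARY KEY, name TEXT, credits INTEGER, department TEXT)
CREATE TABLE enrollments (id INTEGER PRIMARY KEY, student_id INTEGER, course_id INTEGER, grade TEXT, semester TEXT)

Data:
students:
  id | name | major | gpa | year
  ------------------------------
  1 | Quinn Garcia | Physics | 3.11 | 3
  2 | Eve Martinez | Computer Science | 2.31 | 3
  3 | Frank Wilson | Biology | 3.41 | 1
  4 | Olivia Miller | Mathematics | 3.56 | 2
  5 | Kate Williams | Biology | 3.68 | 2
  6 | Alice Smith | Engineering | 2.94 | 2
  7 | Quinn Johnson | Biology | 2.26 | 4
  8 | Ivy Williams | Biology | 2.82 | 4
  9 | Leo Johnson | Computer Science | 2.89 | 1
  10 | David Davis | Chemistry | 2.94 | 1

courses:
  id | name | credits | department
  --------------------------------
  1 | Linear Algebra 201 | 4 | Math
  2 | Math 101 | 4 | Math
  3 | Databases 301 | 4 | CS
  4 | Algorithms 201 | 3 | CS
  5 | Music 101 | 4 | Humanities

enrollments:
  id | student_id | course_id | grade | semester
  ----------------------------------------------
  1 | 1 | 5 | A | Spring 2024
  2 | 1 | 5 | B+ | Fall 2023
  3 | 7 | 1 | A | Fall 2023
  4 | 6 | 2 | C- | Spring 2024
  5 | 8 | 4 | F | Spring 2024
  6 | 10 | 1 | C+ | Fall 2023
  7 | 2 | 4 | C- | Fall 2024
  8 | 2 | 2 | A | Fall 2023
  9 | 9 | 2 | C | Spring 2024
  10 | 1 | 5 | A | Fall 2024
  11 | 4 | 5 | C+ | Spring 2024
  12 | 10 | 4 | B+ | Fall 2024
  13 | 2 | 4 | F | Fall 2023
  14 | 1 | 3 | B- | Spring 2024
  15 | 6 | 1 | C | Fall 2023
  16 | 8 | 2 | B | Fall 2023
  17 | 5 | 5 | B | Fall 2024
SELECT name, credits FROM courses WHERE credits BETWEEN 3 AND 4

Execution result:
name | credits
Linear Algebra 201 | 4
Math 101 | 4
Databases 301 | 4
Algorithms 201 | 3
Music 101 | 4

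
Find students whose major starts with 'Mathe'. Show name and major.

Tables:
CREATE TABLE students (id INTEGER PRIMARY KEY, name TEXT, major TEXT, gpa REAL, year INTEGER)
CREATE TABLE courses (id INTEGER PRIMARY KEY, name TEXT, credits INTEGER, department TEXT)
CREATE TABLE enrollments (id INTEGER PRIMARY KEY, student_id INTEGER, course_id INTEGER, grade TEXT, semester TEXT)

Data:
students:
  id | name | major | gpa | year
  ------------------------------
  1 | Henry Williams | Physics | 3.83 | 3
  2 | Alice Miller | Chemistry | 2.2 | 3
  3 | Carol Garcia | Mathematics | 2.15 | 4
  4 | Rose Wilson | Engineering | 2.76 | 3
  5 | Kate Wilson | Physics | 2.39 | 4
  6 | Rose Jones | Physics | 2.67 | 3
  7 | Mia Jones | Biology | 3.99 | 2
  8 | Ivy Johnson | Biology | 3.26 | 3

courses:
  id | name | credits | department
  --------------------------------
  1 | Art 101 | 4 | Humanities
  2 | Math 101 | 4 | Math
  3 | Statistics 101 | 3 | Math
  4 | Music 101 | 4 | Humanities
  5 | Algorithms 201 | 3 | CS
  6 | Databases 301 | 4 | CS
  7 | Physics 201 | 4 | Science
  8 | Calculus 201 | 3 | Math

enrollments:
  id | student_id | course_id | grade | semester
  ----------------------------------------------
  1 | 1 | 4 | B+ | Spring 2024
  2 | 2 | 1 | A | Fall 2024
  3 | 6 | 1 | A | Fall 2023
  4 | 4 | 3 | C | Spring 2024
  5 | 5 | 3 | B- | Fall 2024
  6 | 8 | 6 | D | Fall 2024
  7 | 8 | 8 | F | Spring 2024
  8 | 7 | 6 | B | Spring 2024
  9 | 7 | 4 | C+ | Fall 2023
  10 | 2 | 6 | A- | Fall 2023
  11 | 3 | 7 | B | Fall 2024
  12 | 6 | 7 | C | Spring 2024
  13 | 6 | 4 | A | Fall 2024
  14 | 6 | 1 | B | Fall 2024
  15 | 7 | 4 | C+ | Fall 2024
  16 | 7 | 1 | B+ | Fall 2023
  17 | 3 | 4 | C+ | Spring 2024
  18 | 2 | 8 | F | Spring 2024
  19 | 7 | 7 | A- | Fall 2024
SELECT name, major FROM students WHERE major LIKE 'Mathe%'

Execution result:
name | major
Carol Garcia | Mathematics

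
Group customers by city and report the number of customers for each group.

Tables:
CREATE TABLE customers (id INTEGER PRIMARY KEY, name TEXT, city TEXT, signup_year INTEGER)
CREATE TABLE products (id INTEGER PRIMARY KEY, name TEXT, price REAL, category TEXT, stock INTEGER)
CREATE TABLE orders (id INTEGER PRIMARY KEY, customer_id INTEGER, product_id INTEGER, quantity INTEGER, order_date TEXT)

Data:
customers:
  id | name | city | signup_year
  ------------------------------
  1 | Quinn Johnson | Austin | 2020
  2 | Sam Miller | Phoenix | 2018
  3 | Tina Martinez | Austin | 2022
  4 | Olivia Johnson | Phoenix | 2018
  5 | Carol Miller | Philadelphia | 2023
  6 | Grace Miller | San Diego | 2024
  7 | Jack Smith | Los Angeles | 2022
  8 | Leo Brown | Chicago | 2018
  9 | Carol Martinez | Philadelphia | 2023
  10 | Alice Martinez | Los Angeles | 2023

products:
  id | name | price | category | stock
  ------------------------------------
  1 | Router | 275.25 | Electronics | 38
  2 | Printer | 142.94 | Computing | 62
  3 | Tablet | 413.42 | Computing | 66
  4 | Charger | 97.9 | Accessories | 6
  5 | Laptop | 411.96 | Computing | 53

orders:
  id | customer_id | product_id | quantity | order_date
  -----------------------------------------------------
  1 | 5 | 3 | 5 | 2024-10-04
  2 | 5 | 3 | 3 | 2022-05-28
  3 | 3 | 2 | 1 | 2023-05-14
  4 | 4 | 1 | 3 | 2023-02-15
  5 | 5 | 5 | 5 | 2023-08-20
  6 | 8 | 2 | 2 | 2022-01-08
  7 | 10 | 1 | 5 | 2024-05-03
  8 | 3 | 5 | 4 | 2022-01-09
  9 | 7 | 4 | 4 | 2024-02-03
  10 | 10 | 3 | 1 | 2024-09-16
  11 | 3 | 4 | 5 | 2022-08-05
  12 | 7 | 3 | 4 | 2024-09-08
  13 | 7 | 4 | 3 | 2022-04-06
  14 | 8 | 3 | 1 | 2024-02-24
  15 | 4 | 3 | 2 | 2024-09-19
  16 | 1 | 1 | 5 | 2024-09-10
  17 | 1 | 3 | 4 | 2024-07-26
SELECT city, COUNT(*) AS n FROM customers GROUP BY city

Execution result:
city | n
Austin | 2
Chicago | 1
Los Angeles | 2
Philadelphia | 2
Phoenix | 2
San Diego | 1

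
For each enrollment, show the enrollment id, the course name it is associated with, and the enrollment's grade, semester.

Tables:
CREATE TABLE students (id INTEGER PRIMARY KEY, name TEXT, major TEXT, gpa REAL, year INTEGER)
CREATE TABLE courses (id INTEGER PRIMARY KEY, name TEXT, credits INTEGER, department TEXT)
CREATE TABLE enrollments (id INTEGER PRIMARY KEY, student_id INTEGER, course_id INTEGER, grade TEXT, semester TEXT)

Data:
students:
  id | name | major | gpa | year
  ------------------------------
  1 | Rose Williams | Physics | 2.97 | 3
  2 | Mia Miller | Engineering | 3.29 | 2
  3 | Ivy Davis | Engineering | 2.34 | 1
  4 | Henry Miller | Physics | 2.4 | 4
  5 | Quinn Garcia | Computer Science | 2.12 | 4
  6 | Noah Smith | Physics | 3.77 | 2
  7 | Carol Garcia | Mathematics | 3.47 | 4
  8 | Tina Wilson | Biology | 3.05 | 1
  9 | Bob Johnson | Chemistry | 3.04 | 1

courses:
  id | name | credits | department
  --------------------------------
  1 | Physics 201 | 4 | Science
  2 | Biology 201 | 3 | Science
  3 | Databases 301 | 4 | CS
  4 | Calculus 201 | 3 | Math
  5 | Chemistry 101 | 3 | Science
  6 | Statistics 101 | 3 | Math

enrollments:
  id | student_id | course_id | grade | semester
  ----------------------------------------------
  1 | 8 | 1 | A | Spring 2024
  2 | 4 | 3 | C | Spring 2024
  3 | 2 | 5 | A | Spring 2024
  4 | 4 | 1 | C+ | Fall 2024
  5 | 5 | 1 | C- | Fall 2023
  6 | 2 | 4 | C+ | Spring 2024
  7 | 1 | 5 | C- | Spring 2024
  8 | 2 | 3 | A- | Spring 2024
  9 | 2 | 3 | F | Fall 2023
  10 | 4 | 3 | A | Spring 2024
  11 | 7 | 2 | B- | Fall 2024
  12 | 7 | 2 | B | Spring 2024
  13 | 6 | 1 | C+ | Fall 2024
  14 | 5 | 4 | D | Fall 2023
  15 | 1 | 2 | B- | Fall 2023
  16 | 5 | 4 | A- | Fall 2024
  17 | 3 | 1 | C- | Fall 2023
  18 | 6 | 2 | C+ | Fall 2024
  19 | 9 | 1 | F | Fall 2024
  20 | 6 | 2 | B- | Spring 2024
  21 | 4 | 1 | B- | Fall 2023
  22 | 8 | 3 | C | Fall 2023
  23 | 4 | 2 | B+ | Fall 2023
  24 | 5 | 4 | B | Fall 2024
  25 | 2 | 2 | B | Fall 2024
SELECT c.id, p.name AS course, c.grade, c.semester FROM enrollments c JOIN courses p ON c.course_id = p.id

Execution result:
id | course | grade | semester
1 | Physics 201 | A | Spring 2024
2 | Databases 301 | C | Spring 2024
3 | Chemistry 101 | A | Spring 2024
4 | Physics 201 | C+ | Fall 2024
5 | Physics 201 | C- | Fall 2023
6 | Calculus 201 | C+ | Spring 2024
7 | Chemistry 101 | C- | Spring 2024
8 | Databases 301 | A- | Spring 2024
9 | Databases 301 | F | Fall 2023
10 | Databases 301 | A | Spring 2024
11 | Biology 201 | B- | Fall 2024
12 | Biology 201 | B | Spring 2024
13 | Physics 201 | C+ | Fall 2024
14 | Calculus 201 | D | Fall 2023
15 | Biology 201 | B- | Fall 2023
16 | Calculus 201 | A- | Fall 2024
17 | Physics 201 | C- | Fall 2023
18 | Biology 201 | C+ | Fall 2024
19 | Physics 201 | F | Fall 2024
20 | Biology 201 | B- | Spring 2024
21 | Physics 201 | B- | Fall 2023
22 | Databases 301 | C | Fall 2023
23 | Biology 201 | B+ | Fall 2023
24 | Calculus 201 | B | Fall 2024
25 | Biology 201 | B | Fall 2024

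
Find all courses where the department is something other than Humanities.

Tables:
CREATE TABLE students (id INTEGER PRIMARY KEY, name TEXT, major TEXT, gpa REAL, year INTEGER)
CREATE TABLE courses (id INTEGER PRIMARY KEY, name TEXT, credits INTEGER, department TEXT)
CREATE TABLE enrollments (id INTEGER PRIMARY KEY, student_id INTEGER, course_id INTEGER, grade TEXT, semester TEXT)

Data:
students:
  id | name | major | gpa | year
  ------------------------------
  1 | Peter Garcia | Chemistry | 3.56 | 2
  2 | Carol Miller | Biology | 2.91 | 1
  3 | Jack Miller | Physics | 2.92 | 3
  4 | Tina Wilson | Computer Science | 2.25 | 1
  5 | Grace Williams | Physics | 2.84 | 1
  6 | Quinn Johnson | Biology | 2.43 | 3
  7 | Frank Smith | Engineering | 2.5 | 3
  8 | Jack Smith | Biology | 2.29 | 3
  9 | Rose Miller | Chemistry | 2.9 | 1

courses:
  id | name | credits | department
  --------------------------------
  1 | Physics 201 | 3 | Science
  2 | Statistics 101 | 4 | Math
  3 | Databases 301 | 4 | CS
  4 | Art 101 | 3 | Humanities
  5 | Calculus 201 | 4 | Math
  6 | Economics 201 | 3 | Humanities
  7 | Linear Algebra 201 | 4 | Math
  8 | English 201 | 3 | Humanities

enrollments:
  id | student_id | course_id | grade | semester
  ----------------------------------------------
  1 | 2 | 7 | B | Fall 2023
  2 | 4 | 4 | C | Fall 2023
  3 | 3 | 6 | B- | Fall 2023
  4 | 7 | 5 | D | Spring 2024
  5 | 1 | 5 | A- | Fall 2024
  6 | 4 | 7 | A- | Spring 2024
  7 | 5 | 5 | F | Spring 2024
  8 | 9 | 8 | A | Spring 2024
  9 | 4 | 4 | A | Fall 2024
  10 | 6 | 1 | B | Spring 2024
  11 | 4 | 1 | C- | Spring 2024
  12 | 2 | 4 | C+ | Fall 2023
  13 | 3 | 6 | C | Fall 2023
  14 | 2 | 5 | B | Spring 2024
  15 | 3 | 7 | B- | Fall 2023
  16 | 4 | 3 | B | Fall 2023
SELECT name, department FROM courses WHERE department <> 'Humanities'

Execution result:
name | department
Physics 201 | Science
Statistics 101 | Math
Databases 301 | CS
Calculus 201 | Math
Linear Algebra 201 | Math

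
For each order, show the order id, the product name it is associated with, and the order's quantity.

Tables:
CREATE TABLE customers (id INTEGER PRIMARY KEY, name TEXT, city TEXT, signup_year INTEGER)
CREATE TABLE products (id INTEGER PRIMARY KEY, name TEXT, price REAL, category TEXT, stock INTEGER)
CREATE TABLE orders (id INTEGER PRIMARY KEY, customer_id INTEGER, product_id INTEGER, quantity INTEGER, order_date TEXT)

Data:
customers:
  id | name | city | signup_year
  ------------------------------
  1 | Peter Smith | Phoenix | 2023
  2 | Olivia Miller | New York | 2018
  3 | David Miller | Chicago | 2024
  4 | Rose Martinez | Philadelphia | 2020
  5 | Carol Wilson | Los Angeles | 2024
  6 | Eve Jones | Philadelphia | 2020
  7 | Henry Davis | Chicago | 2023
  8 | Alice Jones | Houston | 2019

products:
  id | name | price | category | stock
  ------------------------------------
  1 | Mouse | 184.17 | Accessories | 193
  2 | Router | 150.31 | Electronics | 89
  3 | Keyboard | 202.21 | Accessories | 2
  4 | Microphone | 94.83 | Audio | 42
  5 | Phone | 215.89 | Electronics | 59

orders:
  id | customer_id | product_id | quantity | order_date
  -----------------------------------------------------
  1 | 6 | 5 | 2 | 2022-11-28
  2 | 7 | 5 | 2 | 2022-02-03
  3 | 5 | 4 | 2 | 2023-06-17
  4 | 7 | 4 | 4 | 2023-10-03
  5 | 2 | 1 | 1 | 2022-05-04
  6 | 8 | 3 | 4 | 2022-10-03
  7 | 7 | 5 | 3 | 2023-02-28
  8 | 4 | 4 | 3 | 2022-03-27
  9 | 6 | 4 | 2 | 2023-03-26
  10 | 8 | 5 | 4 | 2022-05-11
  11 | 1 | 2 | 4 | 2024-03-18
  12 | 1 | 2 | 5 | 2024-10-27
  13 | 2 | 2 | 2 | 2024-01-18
SELECT c.id, p.name AS product, c.quantity FROM orders c JOIN products p ON c.product_id = p.id

Execution result:
id | product | quantity
1 | Phone | 2
2 | Phone | 2
3 | Microphone | 2
4 | Microphone | 4
5 | Mouse | 1
6 | Keyboard | 4
7 | Phone | 3
8 | Microphone | 3
9 | Microphone | 2
10 | Phone | 4
11 | Router | 4
12 | Router | 5
13 | Router | 2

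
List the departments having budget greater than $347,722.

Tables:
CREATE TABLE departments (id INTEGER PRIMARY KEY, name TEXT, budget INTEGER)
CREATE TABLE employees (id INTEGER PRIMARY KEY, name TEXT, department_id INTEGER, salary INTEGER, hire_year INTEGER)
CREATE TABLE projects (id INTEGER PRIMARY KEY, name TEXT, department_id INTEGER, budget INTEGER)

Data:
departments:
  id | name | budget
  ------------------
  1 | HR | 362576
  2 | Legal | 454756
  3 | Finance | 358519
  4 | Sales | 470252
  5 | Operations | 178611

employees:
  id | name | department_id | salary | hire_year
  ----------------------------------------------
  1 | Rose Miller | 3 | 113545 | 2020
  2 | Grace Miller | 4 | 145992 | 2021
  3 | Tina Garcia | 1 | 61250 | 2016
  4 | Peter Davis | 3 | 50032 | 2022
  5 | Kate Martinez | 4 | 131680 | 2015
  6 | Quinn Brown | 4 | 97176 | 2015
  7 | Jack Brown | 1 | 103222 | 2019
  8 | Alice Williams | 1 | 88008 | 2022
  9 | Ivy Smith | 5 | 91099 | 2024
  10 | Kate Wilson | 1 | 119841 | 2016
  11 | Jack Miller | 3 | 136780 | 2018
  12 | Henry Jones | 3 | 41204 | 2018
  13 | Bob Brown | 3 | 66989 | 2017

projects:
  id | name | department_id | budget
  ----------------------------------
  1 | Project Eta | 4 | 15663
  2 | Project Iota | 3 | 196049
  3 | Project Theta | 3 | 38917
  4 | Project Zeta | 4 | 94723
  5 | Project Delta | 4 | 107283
SELECT name, budget FROM departments WHERE budget > 347722

Execution result:
name | budget
HR | 362576
Legal | 454756
Finance | 358519
Sales | 470252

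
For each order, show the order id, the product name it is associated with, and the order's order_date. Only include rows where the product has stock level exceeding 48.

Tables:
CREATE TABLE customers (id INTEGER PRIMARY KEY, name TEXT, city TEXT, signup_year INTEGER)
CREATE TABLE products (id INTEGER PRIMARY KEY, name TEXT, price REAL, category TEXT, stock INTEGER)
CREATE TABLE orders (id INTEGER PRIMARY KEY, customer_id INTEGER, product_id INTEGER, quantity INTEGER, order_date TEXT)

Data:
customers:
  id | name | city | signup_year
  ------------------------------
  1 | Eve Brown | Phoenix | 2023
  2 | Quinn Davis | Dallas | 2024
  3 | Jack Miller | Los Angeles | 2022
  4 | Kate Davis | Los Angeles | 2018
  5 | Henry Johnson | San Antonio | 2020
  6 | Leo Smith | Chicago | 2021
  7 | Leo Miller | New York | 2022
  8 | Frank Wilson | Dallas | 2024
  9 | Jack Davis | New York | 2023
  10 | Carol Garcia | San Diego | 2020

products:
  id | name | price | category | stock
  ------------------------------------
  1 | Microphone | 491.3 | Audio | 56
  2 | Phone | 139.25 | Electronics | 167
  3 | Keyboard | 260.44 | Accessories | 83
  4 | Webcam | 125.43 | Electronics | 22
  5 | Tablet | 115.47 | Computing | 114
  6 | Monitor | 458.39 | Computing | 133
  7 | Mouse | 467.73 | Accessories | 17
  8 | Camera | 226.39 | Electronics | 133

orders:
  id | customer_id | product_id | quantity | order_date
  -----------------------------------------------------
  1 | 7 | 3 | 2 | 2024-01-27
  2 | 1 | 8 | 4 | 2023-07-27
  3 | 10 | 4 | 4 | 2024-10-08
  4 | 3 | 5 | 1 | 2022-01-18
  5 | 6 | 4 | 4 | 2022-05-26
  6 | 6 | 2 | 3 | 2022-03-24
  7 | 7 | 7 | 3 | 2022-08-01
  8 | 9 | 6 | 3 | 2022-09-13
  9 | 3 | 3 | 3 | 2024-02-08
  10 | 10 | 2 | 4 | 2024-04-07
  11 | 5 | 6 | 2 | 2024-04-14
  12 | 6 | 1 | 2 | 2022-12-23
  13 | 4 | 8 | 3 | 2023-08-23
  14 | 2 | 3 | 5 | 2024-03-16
SELECT c.id, p.name AS product, c.order_date FROM orders c JOIN products p ON c.product_id = p.id WHERE p.stock > 48

Execution result:
id | product | order_date
1 | Keyboard | 2024-01-27
2 | Camera | 2023-07-27
4 | Tablet | 2022-01-18
6 | Phone | 2022-03-24
8 | Monitor | 2022-09-13
9 | Keyboard | 2024-02-08
10 | Phone | 2024-04-07
11 | Monitor | 2024-04-14
12 | Microphone | 2022-12-23
13 | Camera | 2023-08-23
14 | Keyboard | 2024-03-16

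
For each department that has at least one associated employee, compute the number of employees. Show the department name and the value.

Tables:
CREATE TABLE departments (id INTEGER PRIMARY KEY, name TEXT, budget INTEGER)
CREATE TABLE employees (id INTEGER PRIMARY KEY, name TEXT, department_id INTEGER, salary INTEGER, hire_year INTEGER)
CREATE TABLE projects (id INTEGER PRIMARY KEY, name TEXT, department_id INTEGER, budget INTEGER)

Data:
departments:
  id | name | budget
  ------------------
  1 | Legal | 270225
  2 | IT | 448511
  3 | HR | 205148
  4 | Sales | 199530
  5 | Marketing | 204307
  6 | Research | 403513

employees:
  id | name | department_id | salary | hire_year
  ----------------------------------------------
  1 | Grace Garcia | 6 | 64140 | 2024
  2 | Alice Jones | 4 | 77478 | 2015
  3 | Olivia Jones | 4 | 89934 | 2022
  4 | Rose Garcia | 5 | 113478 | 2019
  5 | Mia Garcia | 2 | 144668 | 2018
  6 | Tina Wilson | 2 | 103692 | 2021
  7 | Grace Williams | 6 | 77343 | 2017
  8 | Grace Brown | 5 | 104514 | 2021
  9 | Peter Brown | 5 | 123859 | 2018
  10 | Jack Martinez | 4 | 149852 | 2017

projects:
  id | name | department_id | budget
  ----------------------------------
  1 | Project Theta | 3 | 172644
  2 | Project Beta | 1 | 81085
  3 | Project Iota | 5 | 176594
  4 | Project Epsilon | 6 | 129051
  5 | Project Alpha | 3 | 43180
SELECT p.name, COUNT(*) AS n FROM employees c JOIN departments p ON c.department_id = p.id GROUP BY p.id, p.name

Execution result:
name | n
IT | 2
Sales | 3
Marketing | 3
Research | 2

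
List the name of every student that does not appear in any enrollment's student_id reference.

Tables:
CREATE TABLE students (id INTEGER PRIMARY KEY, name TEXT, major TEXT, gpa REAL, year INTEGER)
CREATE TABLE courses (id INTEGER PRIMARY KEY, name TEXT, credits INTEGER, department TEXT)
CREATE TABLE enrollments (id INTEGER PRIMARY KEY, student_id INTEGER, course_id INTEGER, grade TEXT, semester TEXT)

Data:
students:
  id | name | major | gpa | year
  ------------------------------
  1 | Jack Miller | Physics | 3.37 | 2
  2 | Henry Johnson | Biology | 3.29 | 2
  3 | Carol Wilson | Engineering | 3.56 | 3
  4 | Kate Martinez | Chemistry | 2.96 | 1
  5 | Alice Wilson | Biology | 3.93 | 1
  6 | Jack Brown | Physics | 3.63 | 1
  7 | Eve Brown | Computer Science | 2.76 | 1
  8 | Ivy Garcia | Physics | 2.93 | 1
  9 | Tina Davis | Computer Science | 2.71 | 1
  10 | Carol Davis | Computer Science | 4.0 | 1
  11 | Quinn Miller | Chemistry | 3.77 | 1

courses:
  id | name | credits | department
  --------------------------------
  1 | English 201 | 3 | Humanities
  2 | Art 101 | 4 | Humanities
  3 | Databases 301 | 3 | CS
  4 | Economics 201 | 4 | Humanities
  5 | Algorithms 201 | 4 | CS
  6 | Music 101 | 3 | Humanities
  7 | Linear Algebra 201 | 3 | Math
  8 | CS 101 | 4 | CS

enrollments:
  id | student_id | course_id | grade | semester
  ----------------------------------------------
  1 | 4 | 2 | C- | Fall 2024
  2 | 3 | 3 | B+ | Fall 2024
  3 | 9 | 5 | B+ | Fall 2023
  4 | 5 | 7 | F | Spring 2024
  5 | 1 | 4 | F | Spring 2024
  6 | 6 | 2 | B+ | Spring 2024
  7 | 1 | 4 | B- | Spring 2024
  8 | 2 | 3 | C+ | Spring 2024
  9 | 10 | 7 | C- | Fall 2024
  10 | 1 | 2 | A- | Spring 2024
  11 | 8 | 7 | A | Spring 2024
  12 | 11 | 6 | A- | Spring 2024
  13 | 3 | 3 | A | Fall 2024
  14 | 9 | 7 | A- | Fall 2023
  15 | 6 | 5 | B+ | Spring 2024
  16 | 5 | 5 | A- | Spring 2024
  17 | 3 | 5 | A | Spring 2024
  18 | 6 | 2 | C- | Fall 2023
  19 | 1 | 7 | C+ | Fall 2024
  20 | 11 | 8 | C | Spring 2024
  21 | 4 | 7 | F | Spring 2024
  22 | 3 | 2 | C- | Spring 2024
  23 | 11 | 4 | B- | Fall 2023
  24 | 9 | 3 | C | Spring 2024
SELECT p.name FROM students p LEFT JOIN enrollments c ON c.student_id = p.id WHERE c.id IS NULL

Execution result:
Eve Brown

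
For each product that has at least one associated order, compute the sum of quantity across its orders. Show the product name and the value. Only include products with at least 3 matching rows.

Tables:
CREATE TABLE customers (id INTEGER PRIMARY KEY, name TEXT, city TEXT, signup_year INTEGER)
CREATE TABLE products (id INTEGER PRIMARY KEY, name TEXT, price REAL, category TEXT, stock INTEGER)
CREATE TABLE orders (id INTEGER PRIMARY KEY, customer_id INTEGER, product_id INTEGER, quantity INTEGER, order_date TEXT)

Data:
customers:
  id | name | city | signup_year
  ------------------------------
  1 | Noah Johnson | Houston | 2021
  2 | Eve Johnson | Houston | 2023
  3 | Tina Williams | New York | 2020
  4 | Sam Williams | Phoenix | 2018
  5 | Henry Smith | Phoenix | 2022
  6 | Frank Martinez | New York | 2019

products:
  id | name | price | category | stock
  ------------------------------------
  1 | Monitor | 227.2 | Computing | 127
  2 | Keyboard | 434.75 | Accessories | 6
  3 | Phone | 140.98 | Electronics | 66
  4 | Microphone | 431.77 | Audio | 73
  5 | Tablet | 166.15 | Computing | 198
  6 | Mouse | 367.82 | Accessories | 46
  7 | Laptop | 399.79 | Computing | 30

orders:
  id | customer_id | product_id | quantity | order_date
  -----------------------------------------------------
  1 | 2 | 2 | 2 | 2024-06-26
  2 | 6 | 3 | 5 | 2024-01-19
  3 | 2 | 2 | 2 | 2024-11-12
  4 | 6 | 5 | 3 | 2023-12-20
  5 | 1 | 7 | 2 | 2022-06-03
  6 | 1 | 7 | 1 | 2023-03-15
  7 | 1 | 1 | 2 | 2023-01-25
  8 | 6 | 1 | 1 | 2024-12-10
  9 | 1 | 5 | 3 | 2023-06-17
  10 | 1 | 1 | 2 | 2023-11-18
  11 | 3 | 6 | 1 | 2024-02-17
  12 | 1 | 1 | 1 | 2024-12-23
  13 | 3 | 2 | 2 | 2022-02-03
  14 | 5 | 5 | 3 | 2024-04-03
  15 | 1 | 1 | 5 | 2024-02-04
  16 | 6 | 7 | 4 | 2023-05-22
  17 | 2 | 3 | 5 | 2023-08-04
SELECT p.name, SUM(c.quantity) AS sum_quantity FROM orders c JOIN products p ON c.product_id = p.id GROUP BY p.id, p.name HAVING COUNT(*) >= 3

Execution result:
name | sum_quantity
Monitor | 11
Keyboard | 6
Tablet | 9
Laptop | 7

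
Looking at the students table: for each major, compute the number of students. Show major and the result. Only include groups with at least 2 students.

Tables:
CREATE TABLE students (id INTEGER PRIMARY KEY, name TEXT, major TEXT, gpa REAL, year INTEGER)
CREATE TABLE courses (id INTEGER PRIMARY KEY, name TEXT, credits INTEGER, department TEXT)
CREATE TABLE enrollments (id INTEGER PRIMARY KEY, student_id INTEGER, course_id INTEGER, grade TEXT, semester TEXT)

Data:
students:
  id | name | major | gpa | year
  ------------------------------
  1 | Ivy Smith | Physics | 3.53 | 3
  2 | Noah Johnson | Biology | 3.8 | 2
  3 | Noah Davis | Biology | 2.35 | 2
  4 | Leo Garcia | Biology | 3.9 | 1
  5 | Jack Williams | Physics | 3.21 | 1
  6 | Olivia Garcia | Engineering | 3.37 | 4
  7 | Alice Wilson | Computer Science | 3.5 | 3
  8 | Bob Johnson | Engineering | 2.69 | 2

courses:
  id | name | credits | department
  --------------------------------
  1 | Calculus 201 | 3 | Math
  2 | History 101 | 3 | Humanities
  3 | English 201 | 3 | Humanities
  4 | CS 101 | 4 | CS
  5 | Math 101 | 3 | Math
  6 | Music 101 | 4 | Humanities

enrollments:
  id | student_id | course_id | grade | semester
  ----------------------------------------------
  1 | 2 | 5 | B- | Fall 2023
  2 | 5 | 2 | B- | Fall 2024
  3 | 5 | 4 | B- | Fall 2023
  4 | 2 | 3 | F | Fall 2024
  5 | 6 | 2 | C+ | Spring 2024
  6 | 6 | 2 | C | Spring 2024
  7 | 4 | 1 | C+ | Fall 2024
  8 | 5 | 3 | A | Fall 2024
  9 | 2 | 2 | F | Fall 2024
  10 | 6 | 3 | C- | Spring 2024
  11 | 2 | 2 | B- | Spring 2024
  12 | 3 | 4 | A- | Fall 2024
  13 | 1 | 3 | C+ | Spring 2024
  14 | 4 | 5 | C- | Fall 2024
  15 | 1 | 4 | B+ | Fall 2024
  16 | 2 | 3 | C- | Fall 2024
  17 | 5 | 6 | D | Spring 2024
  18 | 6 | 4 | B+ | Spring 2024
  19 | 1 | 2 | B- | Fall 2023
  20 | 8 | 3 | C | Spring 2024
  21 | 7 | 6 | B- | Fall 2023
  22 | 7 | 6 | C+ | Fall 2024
SELECT major, COUNT(*) AS n FROM students GROUP BY major HAVING COUNT(*) >= 2

Execution result:
major | n
Biology | 3
Engineering | 2
Physics | 2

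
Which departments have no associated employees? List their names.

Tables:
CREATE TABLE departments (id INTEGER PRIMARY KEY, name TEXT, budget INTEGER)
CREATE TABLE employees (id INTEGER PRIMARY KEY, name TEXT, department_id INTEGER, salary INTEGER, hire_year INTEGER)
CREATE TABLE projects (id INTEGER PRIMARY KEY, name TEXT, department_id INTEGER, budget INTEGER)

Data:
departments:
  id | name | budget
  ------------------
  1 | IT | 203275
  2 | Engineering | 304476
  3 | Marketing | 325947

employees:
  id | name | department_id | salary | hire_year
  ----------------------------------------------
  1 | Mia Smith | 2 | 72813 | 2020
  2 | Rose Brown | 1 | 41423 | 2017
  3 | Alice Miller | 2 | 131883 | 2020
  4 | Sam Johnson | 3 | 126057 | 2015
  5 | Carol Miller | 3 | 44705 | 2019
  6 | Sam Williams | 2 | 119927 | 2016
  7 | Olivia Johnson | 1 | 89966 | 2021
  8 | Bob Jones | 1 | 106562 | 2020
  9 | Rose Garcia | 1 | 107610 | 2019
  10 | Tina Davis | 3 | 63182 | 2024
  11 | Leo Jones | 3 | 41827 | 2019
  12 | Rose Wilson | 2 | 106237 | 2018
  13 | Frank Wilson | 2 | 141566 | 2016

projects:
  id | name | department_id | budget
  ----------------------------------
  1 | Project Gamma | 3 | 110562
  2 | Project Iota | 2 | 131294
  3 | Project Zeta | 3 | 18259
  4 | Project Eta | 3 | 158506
SELECT p.name FROM departments p LEFT JOIN employees c ON c.department_id = p.id WHERE c.id IS NULL

Execution result:
(no rows)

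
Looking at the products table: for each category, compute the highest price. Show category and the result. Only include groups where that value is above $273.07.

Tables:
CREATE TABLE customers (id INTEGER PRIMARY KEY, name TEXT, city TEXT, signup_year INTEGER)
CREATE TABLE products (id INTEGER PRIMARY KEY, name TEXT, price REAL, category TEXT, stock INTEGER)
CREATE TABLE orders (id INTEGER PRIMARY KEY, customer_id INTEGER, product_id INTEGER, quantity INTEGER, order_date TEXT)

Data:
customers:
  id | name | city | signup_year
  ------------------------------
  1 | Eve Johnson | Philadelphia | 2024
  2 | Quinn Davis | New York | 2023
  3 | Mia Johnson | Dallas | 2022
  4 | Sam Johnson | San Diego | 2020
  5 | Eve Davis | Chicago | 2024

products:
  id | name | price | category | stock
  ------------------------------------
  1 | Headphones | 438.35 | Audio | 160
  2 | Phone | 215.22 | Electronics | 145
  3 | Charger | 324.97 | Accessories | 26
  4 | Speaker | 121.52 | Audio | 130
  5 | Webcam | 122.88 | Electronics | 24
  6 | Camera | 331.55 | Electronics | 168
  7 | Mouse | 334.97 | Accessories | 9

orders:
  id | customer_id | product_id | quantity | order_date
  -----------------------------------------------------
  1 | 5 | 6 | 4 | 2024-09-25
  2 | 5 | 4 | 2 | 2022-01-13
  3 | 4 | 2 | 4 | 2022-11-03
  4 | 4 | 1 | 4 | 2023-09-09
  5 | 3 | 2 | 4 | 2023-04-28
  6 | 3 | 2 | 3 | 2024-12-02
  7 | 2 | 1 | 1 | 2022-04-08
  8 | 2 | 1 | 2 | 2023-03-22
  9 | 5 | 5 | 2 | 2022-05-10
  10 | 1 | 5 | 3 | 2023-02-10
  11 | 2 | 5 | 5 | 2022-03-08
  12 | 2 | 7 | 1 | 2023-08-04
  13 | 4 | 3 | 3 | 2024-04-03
SELECT category, MAX(price) AS max_price FROM products GROUP BY category HAVING MAX(price) > 273.07

Execution result:
category | max_price
Accessories | 334.97
Audio | 438.35
Electronics | 331.55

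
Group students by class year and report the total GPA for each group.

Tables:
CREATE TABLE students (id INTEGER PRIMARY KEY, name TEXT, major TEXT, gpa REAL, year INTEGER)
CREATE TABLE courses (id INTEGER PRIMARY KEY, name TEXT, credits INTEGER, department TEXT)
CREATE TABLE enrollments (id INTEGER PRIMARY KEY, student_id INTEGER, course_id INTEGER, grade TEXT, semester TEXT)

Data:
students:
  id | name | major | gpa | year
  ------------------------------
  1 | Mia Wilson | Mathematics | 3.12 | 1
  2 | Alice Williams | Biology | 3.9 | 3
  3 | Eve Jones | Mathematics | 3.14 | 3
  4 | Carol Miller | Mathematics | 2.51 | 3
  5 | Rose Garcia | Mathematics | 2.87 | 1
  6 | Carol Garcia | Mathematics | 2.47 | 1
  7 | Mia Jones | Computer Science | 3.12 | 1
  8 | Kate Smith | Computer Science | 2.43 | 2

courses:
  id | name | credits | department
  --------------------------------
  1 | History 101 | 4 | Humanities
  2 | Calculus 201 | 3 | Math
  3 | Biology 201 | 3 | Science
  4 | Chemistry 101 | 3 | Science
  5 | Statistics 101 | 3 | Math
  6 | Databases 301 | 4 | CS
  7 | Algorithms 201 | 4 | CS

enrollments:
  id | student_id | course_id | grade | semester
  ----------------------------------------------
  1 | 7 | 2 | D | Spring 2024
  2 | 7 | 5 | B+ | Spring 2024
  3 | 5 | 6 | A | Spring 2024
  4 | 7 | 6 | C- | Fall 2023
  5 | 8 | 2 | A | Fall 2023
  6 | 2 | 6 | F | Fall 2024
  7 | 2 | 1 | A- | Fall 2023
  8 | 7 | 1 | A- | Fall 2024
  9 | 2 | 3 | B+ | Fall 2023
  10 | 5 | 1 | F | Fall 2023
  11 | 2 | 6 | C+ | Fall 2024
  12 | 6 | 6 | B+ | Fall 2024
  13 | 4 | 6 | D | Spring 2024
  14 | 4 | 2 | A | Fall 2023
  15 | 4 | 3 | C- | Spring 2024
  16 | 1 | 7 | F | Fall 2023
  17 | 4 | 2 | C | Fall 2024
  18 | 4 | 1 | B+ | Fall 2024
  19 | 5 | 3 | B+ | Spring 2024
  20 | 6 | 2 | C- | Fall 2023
SELECT year, SUM(gpa) AS sum_gpa FROM students GROUP BY year

Execution result:
year | sum_gpa
1 | 11.58
2 | 2.43
3 | 9.55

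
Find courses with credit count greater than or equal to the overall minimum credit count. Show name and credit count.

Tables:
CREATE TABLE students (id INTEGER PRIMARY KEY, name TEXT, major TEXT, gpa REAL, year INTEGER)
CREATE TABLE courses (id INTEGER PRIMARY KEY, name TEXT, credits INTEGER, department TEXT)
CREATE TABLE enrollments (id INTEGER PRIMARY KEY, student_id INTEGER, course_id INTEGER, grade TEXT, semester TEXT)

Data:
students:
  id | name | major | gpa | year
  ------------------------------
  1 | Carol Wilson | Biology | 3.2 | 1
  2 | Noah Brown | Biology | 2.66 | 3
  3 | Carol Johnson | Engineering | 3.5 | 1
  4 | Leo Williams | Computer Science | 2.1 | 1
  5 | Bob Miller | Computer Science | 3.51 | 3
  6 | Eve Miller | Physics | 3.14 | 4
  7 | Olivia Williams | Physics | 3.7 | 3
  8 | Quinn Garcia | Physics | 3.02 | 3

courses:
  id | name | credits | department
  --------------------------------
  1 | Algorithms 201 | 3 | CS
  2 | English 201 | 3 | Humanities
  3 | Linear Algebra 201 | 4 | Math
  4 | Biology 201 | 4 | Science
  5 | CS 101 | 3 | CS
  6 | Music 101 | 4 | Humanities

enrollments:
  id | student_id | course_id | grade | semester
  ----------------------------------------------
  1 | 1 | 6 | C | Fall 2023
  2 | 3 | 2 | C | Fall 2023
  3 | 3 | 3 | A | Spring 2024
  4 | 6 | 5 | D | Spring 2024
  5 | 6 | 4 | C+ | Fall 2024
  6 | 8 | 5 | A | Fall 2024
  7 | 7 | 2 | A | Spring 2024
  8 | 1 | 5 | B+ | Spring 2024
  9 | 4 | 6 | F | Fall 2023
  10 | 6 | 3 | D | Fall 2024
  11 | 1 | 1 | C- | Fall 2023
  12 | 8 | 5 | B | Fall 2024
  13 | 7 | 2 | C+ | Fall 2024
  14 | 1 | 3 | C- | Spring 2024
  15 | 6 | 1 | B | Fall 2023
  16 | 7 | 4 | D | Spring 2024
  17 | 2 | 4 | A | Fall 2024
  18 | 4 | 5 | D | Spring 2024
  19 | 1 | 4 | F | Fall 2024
SELECT name, credits FROM courses WHERE credits >= (SELECT MIN(credits) FROM courses)

Execution result:
name | credits
Algorithms 201 | 3
English 201 | 3
Linear Algebra 201 | 4
Biology 201 | 4
CS 101 | 3
Music 101 | 4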